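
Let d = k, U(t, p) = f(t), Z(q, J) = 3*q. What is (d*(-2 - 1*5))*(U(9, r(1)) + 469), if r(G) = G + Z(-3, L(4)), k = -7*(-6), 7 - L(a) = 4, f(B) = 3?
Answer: -138768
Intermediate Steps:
L(a) = 3 (L(a) = 7 - 1*4 = 7 - 4 = 3)
k = 42
r(G) = -9 + G (r(G) = G + 3*(-3) = G - 9 = -9 + G)
U(t, p) = 3
d = 42
(d*(-2 - 1*5))*(U(9, r(1)) + 469) = (42*(-2 - 1*5))*(3 + 469) = (42*(-2 - 5))*472 = (42*(-7))*472 = -294*472 = -138768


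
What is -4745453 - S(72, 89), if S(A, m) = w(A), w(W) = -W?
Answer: -4745381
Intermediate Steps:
S(A, m) = -A
-4745453 - S(72, 89) = -4745453 - (-1)*72 = -4745453 - 1*(-72) = -4745453 + 72 = -4745381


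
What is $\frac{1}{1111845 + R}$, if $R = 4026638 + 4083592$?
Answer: $\frac{1}{9222075} \approx 1.0844 \cdot 10^{-7}$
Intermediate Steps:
$R = 8110230$
$\frac{1}{1111845 + R} = \frac{1}{1111845 + 8110230} = \frac{1}{9222075}$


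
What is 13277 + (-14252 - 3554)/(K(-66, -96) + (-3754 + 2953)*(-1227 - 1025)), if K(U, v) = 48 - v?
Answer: 11975818543/901998 ≈ 13277.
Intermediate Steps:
13277 + (-14252 - 3554)/(K(-66, -96) + (-3754 + 2953)*(-1227 - 1025)) = 13277 + (-14252 - 3554)/((48 - 1*(-96)) + (-3754 + 2953)*(-1227 - 1025)) = 13277 - 17806/((48 + 96) - 801*(-2252)) = 13277 - 17806/(144 + 1803852) = 13277 - 17806/1803996 = 13277 - 17806*1/1803996 = 13277 - 8903/901998 = 11975818543/901998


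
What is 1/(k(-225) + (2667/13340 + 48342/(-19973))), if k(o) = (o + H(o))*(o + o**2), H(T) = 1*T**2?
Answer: 266439820/676799772579585711 ≈ 3.9368e-10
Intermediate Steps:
H(T) = T**2
k(o) = (o + o**2)**2 (k(o) = (o + o**2)*(o + o**2) = (o + o**2)**2)
1/(k(-225) + (2667/13340 + 48342/(-19973))) = 1/((-225)**2*(1 + (-225)**2 + 2*(-225)) + (2667/13340 + 48342/(-19973))) = 1/(50625*(1 + 50625 - 450) + (2667*(1/13340) + 48342*(-1/19973))) = 1/(50625*50176 + (2667/13340 - 48342/19973)) = 1/(2540160000 - 591614289/266439820) = 1/(676799772579585711/266439820) = 266439820/676799772579585711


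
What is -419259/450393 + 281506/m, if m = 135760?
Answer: 11644955003/10190892280 ≈ 1.1427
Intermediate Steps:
-419259/450393 + 281506/m = -419259/450393 + 281506/135760 = -419259*1/450393 + 281506*(1/135760) = -139753/150131 + 140753/67880 = 11644955003/10190892280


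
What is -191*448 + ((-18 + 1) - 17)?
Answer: -85602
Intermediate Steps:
-191*448 + ((-18 + 1) - 17) = -85568 + (-17 - 17) = -85568 - 34 = -85602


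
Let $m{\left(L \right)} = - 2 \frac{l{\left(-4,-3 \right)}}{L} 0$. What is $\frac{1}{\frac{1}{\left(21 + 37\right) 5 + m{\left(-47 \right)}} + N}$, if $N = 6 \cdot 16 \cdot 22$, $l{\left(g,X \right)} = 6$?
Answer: $\frac{290}{612481} \approx 0.00047348$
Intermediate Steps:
$N = 2112$ ($N = 96 \cdot 22 = 2112$)
$m{\left(L \right)} = 0$ ($m{\left(L \right)} = - 2 \frac{6}{L} 0 = - \frac{12}{L} 0 = 0$)
$\frac{1}{\frac{1}{\left(21 + 37\right) 5 + m{\left(-47 \right)}} + N} = \frac{1}{\frac{1}{\left(21 + 37\right) 5 + 0} + 2112} = \frac{1}{\frac{1}{58 \cdot 5 + 0} + 2112} = \frac{1}{\frac{1}{290 + 0} + 2112} = \frac{1}{\frac{1}{290} + 2112} = \frac{1}{\frac{612481}{290}} = \frac{290}{612481}$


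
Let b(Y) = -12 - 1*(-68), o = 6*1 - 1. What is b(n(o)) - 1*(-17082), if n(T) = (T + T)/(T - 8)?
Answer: 17138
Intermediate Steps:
o = 5 (o = 6 - 1 = 5)
n(T) = 2*T/(-8 + T) (n(T) = (2*T)/(-8 + T) = 2*T/(-8 + T))
b(Y) = 56 (b(Y) = -12 + 68 = 56)
b(n(o)) - 1*(-17082) = 56 - 1*(-17082) = 56 + 17082 = 17138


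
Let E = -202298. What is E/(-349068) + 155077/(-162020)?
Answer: -5339024069/14138999340 ≈ -0.37761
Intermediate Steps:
E/(-349068) + 155077/(-162020) = -202298/(-349068) + 155077/(-162020) = -202298*(-1/349068) + 155077*(-1/162020) = 101149/174534 - 155077/162020 = -5339024069/14138999340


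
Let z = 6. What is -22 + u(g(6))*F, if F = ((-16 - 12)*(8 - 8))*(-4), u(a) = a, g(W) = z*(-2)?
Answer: -22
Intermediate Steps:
g(W) = -12 (g(W) = 6*(-2) = -12)
F = 0 (F = -28*0*(-4) = 0*(-4) = 0)
-22 + u(g(6))*F = -22 - 12*0 = -22 + 0 = -22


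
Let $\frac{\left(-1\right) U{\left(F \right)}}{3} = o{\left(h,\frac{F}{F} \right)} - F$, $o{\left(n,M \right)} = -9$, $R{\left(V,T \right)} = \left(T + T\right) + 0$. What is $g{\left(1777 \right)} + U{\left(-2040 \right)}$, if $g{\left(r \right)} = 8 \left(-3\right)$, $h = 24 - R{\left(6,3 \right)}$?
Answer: $-6117$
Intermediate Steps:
$R{\left(V,T \right)} = 2 T$ ($R{\left(V,T \right)} = 2 T + 0 = 2 T$)
$h = 18$ ($h = 24 - 2 \cdot 3 = 24 - 6 = 18$)
$g{\left(r \right)} = -24$
$U{\left(F \right)} = 27 + 3 F$ ($U{\left(F \right)} = - 3 \left(-9 - F\right) = 27 + 3 F$)
$g{\left(1777 \right)} + U{\left(-2040 \right)} = -24 + \left(27 + 3 \left(-2040\right)\right) = -24 + \left(27 - 6120\right) = -24 - 6093 = -6117$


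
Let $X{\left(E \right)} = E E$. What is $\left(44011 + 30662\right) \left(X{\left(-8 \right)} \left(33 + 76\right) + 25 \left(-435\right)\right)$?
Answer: $-291150027$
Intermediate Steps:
$X{\left(E \right)} = E^{2}$
$\left(44011 + 30662\right) \left(X{\left(-8 \right)} \left(33 + 76\right) + 25 \left(-435\right)\right) = \left(44011 + 30662\right) \left(\left(-8\right)^{2} \left(33 + 76\right) + 25 \left(-435\right)\right) = 74673 \left(64 \cdot 109 - 10875\right) = 74673 \left(6976 - 10875\right) = 74673 \left(-3899\right) = -291150027$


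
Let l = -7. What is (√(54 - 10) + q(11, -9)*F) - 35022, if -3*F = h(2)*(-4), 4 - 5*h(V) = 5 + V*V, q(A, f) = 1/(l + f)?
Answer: -420263/12 + 2*√11 ≈ -35015.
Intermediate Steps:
q(A, f) = 1/(-7 + f)
h(V) = -⅕ - V²/5 (h(V) = ⅘ - (5 + V*V)/5 = ⅘ - (5 + V²)/5 = ⅘ + (-1 - V²/5) = -⅕ - V²/5)
F = -4/3 (F = -(-⅕ - ⅕*2²)*(-4)/3 = -(-⅕ - ⅕*4)*(-4)/3 = -(-⅕ - ⅘)*(-4)/3 = -(-1)*(-4)/3 = -⅓*4 = -4/3 ≈ -1.3333)
(√(54 - 10) + q(11, -9)*F) - 35022 = (√(54 - 10) - 4/3/(-7 - 9)) - 35022 = (√44 - 4/3/(-16)) - 35022 = (2*√11 - 1/16*(-4/3)) - 35022 = (2*√11 + 1/12) - 35022 = (1/12 + 2*√11) - 35022 = -420263/12 + 2*√11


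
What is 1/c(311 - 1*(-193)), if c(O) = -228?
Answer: -1/228 ≈ -0.0043860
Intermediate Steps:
1/c(311 - 1*(-193)) = 1/(-228) = -1/228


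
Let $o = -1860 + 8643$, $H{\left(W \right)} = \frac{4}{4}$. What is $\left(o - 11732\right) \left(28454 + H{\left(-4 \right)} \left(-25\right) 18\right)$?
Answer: $-138591796$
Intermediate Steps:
$H{\left(W \right)} = 1$ ($H{\left(W \right)} = 4 \cdot \frac{1}{4} = 1$)
$o = 6783$
$\left(o - 11732\right) \left(28454 + H{\left(-4 \right)} \left(-25\right) 18\right) = \left(6783 - 11732\right) \left(28454 + 1 \left(-25\right) 18\right) = - 4949 \left(28454 - 450\right) = \left(-4949\right) 28004 = -138591796$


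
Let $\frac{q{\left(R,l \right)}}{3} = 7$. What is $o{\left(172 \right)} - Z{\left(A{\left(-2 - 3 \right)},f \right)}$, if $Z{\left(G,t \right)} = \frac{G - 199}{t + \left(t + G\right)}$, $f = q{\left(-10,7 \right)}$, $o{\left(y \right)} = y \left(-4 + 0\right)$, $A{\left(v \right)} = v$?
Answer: $- \frac{25252}{37} \approx -682.49$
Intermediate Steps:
$q{\left(R,l \right)} = 21$ ($q{\left(R,l \right)} = 3 \cdot 7 = 21$)
$o{\left(y \right)} = - 4 y$ ($o{\left(y \right)} = y \left(-4\right) = - 4 y$)
$f = 21$
$Z{\left(G,t \right)} = \frac{-199 + G}{G + 2 t}$ ($Z{\left(G,t \right)} = \frac{-199 + G}{t + \left(G + t\right)} = \frac{-199 + G}{G + 2 t}$)
$o{\left(172 \right)} - Z{\left(A{\left(-2 - 3 \right)},f \right)} = \left(-4\right) 172 - \frac{-199 - 5}{\left(-2 - 3\right) + 2 \cdot 21} = -688 - \frac{-199 - 5}{-5 + 42} = -688 - \frac{1}{37} \left(-204\right) = -688 - - \frac{204}{37} = -688 + \frac{204}{37} = - \frac{25252}{37}$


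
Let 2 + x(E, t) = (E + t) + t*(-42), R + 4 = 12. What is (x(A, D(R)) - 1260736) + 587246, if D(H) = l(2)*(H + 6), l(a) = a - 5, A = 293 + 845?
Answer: -670632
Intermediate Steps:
R = 8 (R = -4 + 12 = 8)
A = 1138
l(a) = -5 + a
D(H) = -18 - 3*H (D(H) = (-5 + 2)*(H + 6) = -3*(6 + H) = -18 - 3*H)
x(E, t) = -2 + E - 41*t (x(E, t) = -2 + ((E + t) + t*(-42)) = -2 + ((E + t) - 42*t) = -2 + (E - 41*t) = -2 + E - 41*t)
(x(A, D(R)) - 1260736) + 587246 = ((-2 + 1138 - 41*(-18 - 3*8)) - 1260736) + 587246 = ((-2 + 1138 - 41*(-18 - 24)) - 1260736) + 587246 = ((-2 + 1138 - 41*(-42)) - 1260736) + 587246 = ((-2 + 1138 + 1722) - 1260736) + 587246 = (2858 - 1260736) + 587246 = -1257878 + 587246 = -670632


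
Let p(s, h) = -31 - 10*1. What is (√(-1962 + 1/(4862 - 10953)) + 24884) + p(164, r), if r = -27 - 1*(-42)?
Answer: 24843 + I*√72790757413/6091 ≈ 24843.0 + 44.294*I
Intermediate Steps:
r = 15 (r = -27 + 42 = 15)
p(s, h) = -41 (p(s, h) = -31 - 10 = -41)
(√(-1962 + 1/(4862 - 10953)) + 24884) + p(164, r) = (√(-1962 + 1/(4862 - 10953)) + 24884) - 41 = (√(-1962 + 1/(-6091)) + 24884) - 41 = (√(-1962 - 1/6091) + 24884) - 41 = (√(-11950543/6091) + 24884) - 41 = (I*√72790757413/6091 + 24884) - 41 = (24884 + I*√72790757413/6091) - 41 = 24843 + I*√72790757413/6091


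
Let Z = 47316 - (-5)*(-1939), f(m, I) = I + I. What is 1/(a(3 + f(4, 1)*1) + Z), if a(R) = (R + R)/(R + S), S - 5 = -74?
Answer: 32/1203867 ≈ 2.6581e-5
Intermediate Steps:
f(m, I) = 2*I
S = -69 (S = 5 - 74 = -69)
Z = 37621 (Z = 47316 - 1*9695 = 47316 - 9695 = 37621)
a(R) = 2*R/(-69 + R) (a(R) = (R + R)/(R - 69) = (2*R)/(-69 + R) = 2*R/(-69 + R))
1/(a(3 + f(4, 1)*1) + Z) = 1/(2*(3 + (2*1)*1)/(-69 + (3 + (2*1)*1)) + 37621) = 1/(2*(3 + 2*1)/(-69 + (3 + 2*1)) + 37621) = 1/(2*(3 + 2)/(-69 + (3 + 2)) + 37621) = 1/(2*5/(-69 + 5) + 37621) = 1/(2*5/(-64) + 37621) = 1/(2*5*(-1/64) + 37621) = 1/(-5/32 + 37621) = 1/(1203867/32) = 32/1203867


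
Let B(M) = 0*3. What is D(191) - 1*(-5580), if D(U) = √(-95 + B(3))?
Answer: 5580 + I*√95 ≈ 5580.0 + 9.7468*I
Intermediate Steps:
B(M) = 0
D(U) = I*√95 (D(U) = √(-95 + 0) = √(-95) = I*√95)
D(191) - 1*(-5580) = I*√95 - 1*(-5580) = I*√95 + 5580 = 5580 + I*√95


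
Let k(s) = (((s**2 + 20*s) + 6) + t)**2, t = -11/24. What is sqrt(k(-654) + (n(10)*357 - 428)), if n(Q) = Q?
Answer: sqrt(99030304061401)/24 ≈ 4.1464e+5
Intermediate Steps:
t = -11/24 (t = -11*1/24 = -11/24 ≈ -0.45833)
k(s) = (133/24 + s**2 + 20*s)**2 (k(s) = (((s**2 + 20*s) + 6) - 11/24)**2 = ((6 + s**2 + 20*s) - 11/24)**2 = (133/24 + s**2 + 20*s)**2)
sqrt(k(-654) + (n(10)*357 - 428)) = sqrt((133 + 24*(-654)**2 + 480*(-654))**2/576 + (10*357 - 428)) = sqrt((133 + 24*427716 - 313920)**2/576 + (3570 - 428)) = sqrt((133 + 10265184 - 313920)**2/576 + 3142) = sqrt((1/576)*9951397**2 + 3142) = sqrt((1/576)*99030302251609 + 3142) = sqrt(99030302251609/576 + 3142) = sqrt(99030304061401/576) = sqrt(99030304061401)/24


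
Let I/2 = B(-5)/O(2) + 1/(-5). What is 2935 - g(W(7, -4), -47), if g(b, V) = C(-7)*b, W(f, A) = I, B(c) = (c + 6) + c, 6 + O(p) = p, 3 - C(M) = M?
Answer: 2919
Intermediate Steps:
C(M) = 3 - M
O(p) = -6 + p
B(c) = 6 + 2*c (B(c) = (6 + c) + c = 6 + 2*c)
I = 8/5 (I = 2*((6 + 2*(-5))/(-6 + 2) + 1/(-5)) = 2*((6 - 10)/(-4) + 1*(-1/5)) = 2*(-4*(-1/4) - 1/5) = 2*(1 - 1/5) = 2*(4/5) = 8/5 ≈ 1.6000)
W(f, A) = 8/5
g(b, V) = 10*b (g(b, V) = (3 - 1*(-7))*b = (3 + 7)*b = 10*b)
2935 - g(W(7, -4), -47) = 2935 - 10*8/5 = 2935 - 1*16 = 2935 - 16 = 2919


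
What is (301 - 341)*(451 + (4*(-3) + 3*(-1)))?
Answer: -17440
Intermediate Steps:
(301 - 341)*(451 + (4*(-3) + 3*(-1))) = -40*(451 + (-12 - 3)) = -40*(451 - 15) = -40*436 = -17440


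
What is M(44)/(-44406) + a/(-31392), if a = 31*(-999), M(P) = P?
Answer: 76323787/77444064 ≈ 0.98553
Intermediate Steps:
a = -30969
M(44)/(-44406) + a/(-31392) = 44/(-44406) - 30969/(-31392) = 44*(-1/44406) - 30969*(-1/31392) = -22/22203 + 3441/3488 = 76323787/77444064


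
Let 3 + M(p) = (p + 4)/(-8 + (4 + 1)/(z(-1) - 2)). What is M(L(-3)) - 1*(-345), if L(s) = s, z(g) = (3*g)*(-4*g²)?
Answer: 5128/15 ≈ 341.87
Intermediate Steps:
z(g) = -12*g³
M(p) = -53/15 - 2*p/15 (M(p) = -3 + (p + 4)/(-8 + (4 + 1)/(-12*(-1)³ - 2)) = -3 + (4 + p)/(-8 + 5/(-12*(-1) - 2)) = -3 + (4 + p)/(-8 + 5/(12 - 2)) = -3 + (4 + p)/(-8 + 5/10) = -3 + (4 + p)/(-8 + 5*(⅒)) = -3 + (4 + p)/(-8 + ½) = -3 + (4 + p)/(-15/2) = -3 + (4 + p)*(-2/15) = -3 + (-8/15 - 2*p/15) = -53/15 - 2*p/15)
M(L(-3)) - 1*(-345) = (-53/15 - 2/15*(-3)) - 1*(-345) = (-53/15 + ⅖) + 345 = -47/15 + 345 = 5128/15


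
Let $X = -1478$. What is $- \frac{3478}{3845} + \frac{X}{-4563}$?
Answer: $- \frac{10187204}{17544735} \approx -0.58064$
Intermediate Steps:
$- \frac{3478}{3845} + \frac{X}{-4563} = - \frac{3478}{3845} - \frac{1478}{-4563} = \left(-3478\right) \frac{1}{3845} - - \frac{1478}{4563} = - \frac{3478}{3845} + \frac{1478}{4563} = - \frac{10187204}{17544735}$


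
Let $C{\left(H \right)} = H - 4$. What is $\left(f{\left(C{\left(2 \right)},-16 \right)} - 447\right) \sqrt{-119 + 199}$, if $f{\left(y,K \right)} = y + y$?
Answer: $- 1804 \sqrt{5} \approx -4033.9$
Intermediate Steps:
$C{\left(H \right)} = -4 + H$
$f{\left(y,K \right)} = 2 y$
$\left(f{\left(C{\left(2 \right)},-16 \right)} - 447\right) \sqrt{-119 + 199} = \left(2 \left(-4 + 2\right) - 447\right) \sqrt{-119 + 199} = \left(2 \left(-2\right) - 447\right) \sqrt{80} = \left(-4 - 447\right) 4 \sqrt{5} = - 451 \cdot 4 \sqrt{5} = - 1804 \sqrt{5}$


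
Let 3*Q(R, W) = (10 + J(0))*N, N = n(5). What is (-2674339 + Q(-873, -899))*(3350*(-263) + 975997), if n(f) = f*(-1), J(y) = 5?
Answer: -253922838708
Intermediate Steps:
n(f) = -f
N = -5 (N = -1*5 = -5)
Q(R, W) = -25 (Q(R, W) = ((10 + 5)*(-5))/3 = (15*(-5))/3 = (1/3)*(-75) = -25)
(-2674339 + Q(-873, -899))*(3350*(-263) + 975997) = (-2674339 - 25)*(3350*(-263) + 975997) = -2674364*(-881050 + 975997) = -2674364*94947 = -253922838708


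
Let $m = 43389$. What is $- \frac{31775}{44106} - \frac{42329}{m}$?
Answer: $- \frac{1081882783}{637905078} \approx -1.696$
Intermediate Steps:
$- \frac{31775}{44106} - \frac{42329}{m} = - \frac{31775}{44106} - \frac{42329}{43389} = - \frac{1081882783}{637905078}$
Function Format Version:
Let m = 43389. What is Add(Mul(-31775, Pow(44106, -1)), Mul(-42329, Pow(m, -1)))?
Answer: Rational(-1081882783, 637905078) ≈ -1.6960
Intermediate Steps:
Add(Mul(-31775, Pow(44106, -1)), Mul(-42329, Pow(m, -1))) = Add(Mul(-31775, Pow(44106, -1)), Mul(-42329, Pow(43389, -1))) = Add(Mul(-31775, Rational(1, 44106)), Mul(-42329, Rational(1, 43389))) = Add(Rational(-31775, 44106), Rational(-42329, 43389)) = Rational(-1081882783, 637905078)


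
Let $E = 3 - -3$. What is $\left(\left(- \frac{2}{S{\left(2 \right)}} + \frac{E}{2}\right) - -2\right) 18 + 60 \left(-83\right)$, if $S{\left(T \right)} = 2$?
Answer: $-4908$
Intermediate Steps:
$E = 6$ ($E = 3 + 3 = 6$)
$\left(\left(- \frac{2}{S{\left(2 \right)}} + \frac{E}{2}\right) - -2\right) 18 + 60 \left(-83\right) = \left(\left(- \frac{2}{2} + \frac{6}{2}\right) - -2\right) 18 + 60 \left(-83\right) = \left(\left(\left(-2\right) \frac{1}{2} + 6 \cdot \frac{1}{2}\right) + 2\right) 18 - 4980 = \left(\left(-1 + 3\right) + 2\right) 18 - 4980 = \left(2 + 2\right) 18 - 4980 = 4 \cdot 18 - 4980 = 72 - 4980 = -4908$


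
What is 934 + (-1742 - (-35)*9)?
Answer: -493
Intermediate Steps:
934 + (-1742 - (-35)*9) = 934 + (-1742 - 1*(-315)) = 934 + (-1742 + 315) = 934 - 1427 = -493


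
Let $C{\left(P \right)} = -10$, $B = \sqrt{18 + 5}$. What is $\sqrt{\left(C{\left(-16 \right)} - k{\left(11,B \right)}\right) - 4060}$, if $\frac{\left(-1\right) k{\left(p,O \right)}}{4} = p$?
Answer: $i \sqrt{4026} \approx 63.451 i$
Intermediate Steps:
$B = \sqrt{23} \approx 4.7958$
$k{\left(p,O \right)} = - 4 p$
$\sqrt{\left(C{\left(-16 \right)} - k{\left(11,B \right)}\right) - 4060} = \sqrt{\left(-10 - \left(-4\right) 11\right) - 4060} = \sqrt{\left(-10 - -44\right) - 4060} = \sqrt{\left(-10 + 44\right) - 4060} = \sqrt{34 - 4060} = \sqrt{-4026} = i \sqrt{4026}$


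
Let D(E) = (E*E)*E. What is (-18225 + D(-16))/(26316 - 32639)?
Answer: 22321/6323 ≈ 3.5301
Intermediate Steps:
D(E) = E³ (D(E) = E²*E = E³)
(-18225 + D(-16))/(26316 - 32639) = (-18225 + (-16)³)/(26316 - 32639) = (-18225 - 4096)/(-6323) = -22321*(-1/6323) = 22321/6323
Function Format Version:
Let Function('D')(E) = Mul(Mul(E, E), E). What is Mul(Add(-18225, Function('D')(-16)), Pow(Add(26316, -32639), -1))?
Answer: Rational(22321, 6323) ≈ 3.5301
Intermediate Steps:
Function('D')(E) = Pow(E, 3) (Function('D')(E) = Mul(Pow(E, 2), E) = Pow(E, 3))
Mul(Add(-18225, Function('D')(-16)), Pow(Add(26316, -32639), -1)) = Mul(Add(-18225, Pow(-16, 3)), Pow(Add(26316, -32639), -1)) = Mul(Add(-18225, -4096), Pow(-6323, -1)) = Mul(-22321, Rational(-1, 6323)) = Rational(22321, 6323)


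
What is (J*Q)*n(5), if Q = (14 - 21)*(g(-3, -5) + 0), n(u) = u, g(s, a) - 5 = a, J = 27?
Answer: 0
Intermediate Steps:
g(s, a) = 5 + a
Q = 0 (Q = (14 - 21)*((5 - 5) + 0) = -7*(0 + 0) = -7*0 = 0)
(J*Q)*n(5) = (27*0)*5 = 0*5 = 0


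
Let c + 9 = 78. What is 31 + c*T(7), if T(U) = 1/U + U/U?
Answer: 769/7 ≈ 109.86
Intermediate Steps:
c = 69 (c = -9 + 78 = 69)
T(U) = 1 + 1/U (T(U) = 1/U + 1 = 1 + 1/U)
31 + c*T(7) = 31 + 69*((1 + 7)/7) = 31 + 69*((⅐)*8) = 31 + 69*(8/7) = 31 + 552/7 = 769/7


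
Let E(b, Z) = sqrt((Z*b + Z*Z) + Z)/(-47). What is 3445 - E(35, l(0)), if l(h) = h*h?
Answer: 3445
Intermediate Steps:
l(h) = h**2
E(b, Z) = -sqrt(Z + Z**2 + Z*b)/47 (E(b, Z) = sqrt((Z*b + Z**2) + Z)*(-1/47) = sqrt((Z**2 + Z*b) + Z)*(-1/47) = sqrt(Z + Z**2 + Z*b)*(-1/47) = -sqrt(Z + Z**2 + Z*b)/47)
3445 - E(35, l(0)) = 3445 - (-1)*sqrt(0**2*(1 + 0**2 + 35))/47 = 3445 - (-1)*sqrt(0*(1 + 0 + 35))/47 = 3445 - (-1)*sqrt(0*36)/47 = 3445 - (-1)*sqrt(0)/47 = 3445 - (-1)*0/47 = 3445 - 1*0 = 3445 + 0 = 3445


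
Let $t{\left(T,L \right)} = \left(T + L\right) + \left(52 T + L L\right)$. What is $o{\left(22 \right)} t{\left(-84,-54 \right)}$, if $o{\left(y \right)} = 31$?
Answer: $-49290$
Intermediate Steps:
$t{\left(T,L \right)} = L + L^{2} + 53 T$ ($t{\left(T,L \right)} = \left(L + T\right) + \left(52 T + L^{2}\right) = \left(L + T\right) + \left(L^{2} + 52 T\right) = L + L^{2} + 53 T$)
$o{\left(22 \right)} t{\left(-84,-54 \right)} = 31 \left(-54 + \left(-54\right)^{2} + 53 \left(-84\right)\right) = 31 \left(-54 + 2916 - 4452\right) = 31 \left(-1590\right) = -49290$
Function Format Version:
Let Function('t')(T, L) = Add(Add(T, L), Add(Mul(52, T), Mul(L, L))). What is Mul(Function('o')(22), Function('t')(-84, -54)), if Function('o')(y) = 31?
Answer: -49290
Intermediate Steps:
Function('t')(T, L) = Add(L, Pow(L, 2), Mul(53, T)) (Function('t')(T, L) = Add(Add(L, T), Add(Mul(52, T), Pow(L, 2))) = Add(Add(L, T), Add(Pow(L, 2), Mul(52, T))) = Add(L, Pow(L, 2), Mul(53, T)))
Mul(Function('o')(22), Function('t')(-84, -54)) = Mul(31, Add(-54, Pow(-54, 2), Mul(53, -84))) = Mul(31, Add(-54, 2916, -4452)) = Mul(31, -1590) = -49290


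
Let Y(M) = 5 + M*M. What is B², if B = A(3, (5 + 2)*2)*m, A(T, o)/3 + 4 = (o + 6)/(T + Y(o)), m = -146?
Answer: 844134916/289 ≈ 2.9209e+6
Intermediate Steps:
Y(M) = 5 + M²
A(T, o) = -12 + 3*(6 + o)/(5 + T + o²) (A(T, o) = -12 + 3*((o + 6)/(T + (5 + o²))) = -12 + 3*((6 + o)/(5 + T + o²)) = -12 + 3*(6 + o)/(5 + T + o²))
B = 29054/17 (B = (3*(-14 + (5 + 2)*2 - 4*3 - 4*4*(5 + 2)²)/(5 + 3 + ((5 + 2)*2)²))*(-146) = (3*(-14 + 7*2 - 12 - 4*(7*2)²)/(5 + 3 + (7*2)²))*(-146) = (3*(-14 + 14 - 12 - 4*14²)/(5 + 3 + 14²))*(-146) = (3*(-14 + 14 - 12 - 4*196)/(5 + 3 + 196))*(-146) = (3*(-14 + 14 - 12 - 784)/204)*(-146) = (3*(1/204)*(-796))*(-146) = -199/17*(-146) = 29054/17 ≈ 1709.1)
B² = (29054/17)² = 844134916/289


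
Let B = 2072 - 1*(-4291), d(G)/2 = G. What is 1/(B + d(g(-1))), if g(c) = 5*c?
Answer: 1/6353 ≈ 0.00015741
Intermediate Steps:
d(G) = 2*G
B = 6363 (B = 2072 + 4291 = 6363)
1/(B + d(g(-1))) = 1/(6363 + 2*(5*(-1))) = 1/(6363 + 2*(-5)) = 1/(6363 - 10) = 1/6353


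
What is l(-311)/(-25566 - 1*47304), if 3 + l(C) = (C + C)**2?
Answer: -386881/72870 ≈ -5.3092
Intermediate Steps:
l(C) = -3 + 4*C**2 (l(C) = -3 + (C + C)**2 = -3 + (2*C)**2 = -3 + 4*C**2)
l(-311)/(-25566 - 1*47304) = (-3 + 4*(-311)**2)/(-25566 - 1*47304) = (-3 + 4*96721)/(-25566 - 47304) = (-3 + 386884)/(-72870) = 386881*(-1/72870) = -386881/72870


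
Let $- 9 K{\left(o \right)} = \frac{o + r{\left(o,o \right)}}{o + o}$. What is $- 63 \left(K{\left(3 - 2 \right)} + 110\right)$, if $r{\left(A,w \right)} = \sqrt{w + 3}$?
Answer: $- \frac{13839}{2} \approx -6919.5$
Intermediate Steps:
$r{\left(A,w \right)} = \sqrt{3 + w}$
$K{\left(o \right)} = - \frac{o + \sqrt{3 + o}}{18 o}$ ($K{\left(o \right)} = - \frac{\left(o + \sqrt{3 + o}\right) \frac{1}{o + o}}{9} = - \frac{\left(o + \sqrt{3 + o}\right) \frac{1}{2 o}}{9} = - \frac{\frac{1}{2} \frac{1}{o} \left(o + \sqrt{3 + o}\right)}{9} = - \frac{o + \sqrt{3 + o}}{18 o}$)
$- 63 \left(K{\left(3 - 2 \right)} + 110\right) = - 63 \left(\frac{- (3 - 2) - \sqrt{3 + \left(3 - 2\right)}}{18 \left(3 - 2\right)} + 110\right) = - 63 \left(\frac{\left(-1\right) 1 - \sqrt{3 + 1}}{18 \cdot 1} + 110\right) = - 63 \left(\frac{1}{18} \cdot 1 \left(-1 - \sqrt{4}\right) + 110\right) = - 63 \left(\frac{1}{18} \cdot 1 \left(-1 - 2\right) + 110\right) = - 63 \left(\frac{1}{18} \cdot 1 \left(-3\right) + 110\right) = - 63 \left(- \frac{1}{6} + 110\right) = \left(-63\right) \frac{659}{6} = - \frac{13839}{2}$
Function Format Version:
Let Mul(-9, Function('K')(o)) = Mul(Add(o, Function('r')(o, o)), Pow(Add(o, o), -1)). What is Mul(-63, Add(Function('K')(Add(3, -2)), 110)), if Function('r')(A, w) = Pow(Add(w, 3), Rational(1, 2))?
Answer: Rational(-13839, 2) ≈ -6919.5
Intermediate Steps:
Function('r')(A, w) = Pow(Add(3, w), Rational(1, 2))
Function('K')(o) = Mul(Rational(-1, 18), Pow(o, -1), Add(o, Pow(Add(3, o), Rational(1, 2)))) (Function('K')(o) = Mul(Rational(-1, 9), Mul(Add(o, Pow(Add(3, o), Rational(1, 2))), Pow(Add(o, o), -1))) = Mul(Rational(-1, 9), Mul(Add(o, Pow(Add(3, o), Rational(1, 2))), Pow(Mul(2, o), -1))) = Mul(Rational(-1, 9), Mul(Add(o, Pow(Add(3, o), Rational(1, 2))), Mul(Rational(1, 2), Pow(o, -1)))) = Mul(Rational(-1, 9), Mul(Rational(1, 2), Pow(o, -1), Add(o, Pow(Add(3, o), Rational(1, 2))))) = Mul(Rational(-1, 18), Pow(o, -1), Add(o, Pow(Add(3, o), Rational(1, 2)))))
Mul(-63, Add(Function('K')(Add(3, -2)), 110)) = Mul(-63, Add(Mul(Rational(1, 18), Pow(Add(3, -2), -1), Add(Mul(-1, Add(3, -2)), Mul(-1, Pow(Add(3, Add(3, -2)), Rational(1, 2))))), 110)) = Mul(-63, Add(Mul(Rational(1, 18), Pow(1, -1), Add(Mul(-1, 1), Mul(-1, Pow(Add(3, 1), Rational(1, 2))))), 110)) = Mul(-63, Add(Mul(Rational(1, 18), 1, Add(-1, Mul(-1, Pow(4, Rational(1, 2))))), 110)) = Mul(-63, Add(Mul(Rational(1, 18), 1, Add(-1, Mul(-1, 2))), 110)) = Mul(-63, Add(Mul(Rational(1, 18), 1, Add(-1, -2)), 110)) = Mul(-63, Add(Mul(Rational(1, 18), 1, -3), 110)) = Mul(-63, Add(Rational(-1, 6), 110)) = Mul(-63, Rational(659, 6)) = Rational(-13839, 2)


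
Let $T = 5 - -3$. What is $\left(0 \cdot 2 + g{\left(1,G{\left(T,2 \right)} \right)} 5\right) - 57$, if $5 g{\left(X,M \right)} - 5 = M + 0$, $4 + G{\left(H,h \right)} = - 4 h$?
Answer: $-64$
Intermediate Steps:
$T = 8$ ($T = 5 + 3 = 8$)
$G{\left(H,h \right)} = -4 - 4 h$
$g{\left(X,M \right)} = 1 + \frac{M}{5}$ ($g{\left(X,M \right)} = 1 + \frac{M + 0}{5} = 1 + \frac{M}{5}$)
$\left(0 \cdot 2 + g{\left(1,G{\left(T,2 \right)} \right)} 5\right) - 57 = \left(0 \cdot 2 + \left(1 + \frac{-4 - 8}{5}\right) 5\right) - 57 = \left(0 + \left(1 + \frac{-4 - 8}{5}\right) 5\right) - 57 = \left(0 + \left(1 + \frac{1}{5} \left(-12\right)\right) 5\right) - 57 = \left(0 + \left(1 - \frac{12}{5}\right) 5\right) - 57 = \left(0 - 7\right) - 57 = -7 - 57 = -64$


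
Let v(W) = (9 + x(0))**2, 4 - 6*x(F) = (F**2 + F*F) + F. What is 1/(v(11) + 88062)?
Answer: 9/793399 ≈ 1.1344e-5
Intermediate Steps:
x(F) = 2/3 - F**2/3 - F/6 (x(F) = 2/3 - ((F**2 + F*F) + F)/6 = 2/3 - ((F**2 + F**2) + F)/6 = 2/3 - (2*F**2 + F)/6 = 2/3 - (F + 2*F**2)/6 = 2/3 + (-F**2/3 - F/6) = 2/3 - F**2/3 - F/6)
v(W) = 841/9 (v(W) = (9 + (2/3 - 1/3*0**2 - 1/6*0))**2 = (9 + (2/3 - 1/3*0 + 0))**2 = (9 + (2/3 + 0 + 0))**2 = (9 + 2/3)**2 = (29/3)**2 = 841/9)
1/(v(11) + 88062) = 1/(841/9 + 88062) = 1/(793399/9) = 9/793399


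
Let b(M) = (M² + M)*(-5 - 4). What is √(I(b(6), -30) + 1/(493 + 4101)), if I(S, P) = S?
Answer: I*√7977623414/4594 ≈ 19.442*I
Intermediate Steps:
b(M) = -9*M - 9*M² (b(M) = (M + M²)*(-9) = -9*M - 9*M²)
√(I(b(6), -30) + 1/(493 + 4101)) = √(-9*6*(1 + 6) + 1/(493 + 4101)) = √(-9*6*7 + 1/4594) = √(-378 + 1/4594) = √(-1736531/4594) = I*√7977623414/4594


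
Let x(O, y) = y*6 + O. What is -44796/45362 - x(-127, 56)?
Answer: -4762727/22681 ≈ -209.99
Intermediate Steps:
x(O, y) = O + 6*y (x(O, y) = 6*y + O = O + 6*y)
-44796/45362 - x(-127, 56) = -44796/45362 - (-127 + 6*56) = -44796*1/45362 - (-127 + 336) = -22398/22681 - 1*209 = -22398/22681 - 209 = -4762727/22681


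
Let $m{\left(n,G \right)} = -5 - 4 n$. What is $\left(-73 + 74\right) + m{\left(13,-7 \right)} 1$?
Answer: $-56$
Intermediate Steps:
$\left(-73 + 74\right) + m{\left(13,-7 \right)} 1 = \left(-73 + 74\right) + \left(-5 - 52\right) 1 = 1 + \left(-5 - 52\right) 1 = 1 - 57 = -56$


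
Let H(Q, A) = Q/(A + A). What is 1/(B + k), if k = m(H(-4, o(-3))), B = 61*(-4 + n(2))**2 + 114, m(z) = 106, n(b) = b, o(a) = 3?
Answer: 1/464 ≈ 0.0021552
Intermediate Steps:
H(Q, A) = Q/(2*A) (H(Q, A) = Q/((2*A)) = Q*(1/(2*A)) = Q/(2*A))
B = 358 (B = 61*(-4 + 2)**2 + 114 = 61*(-2)**2 + 114 = 61*4 + 114 = 244 + 114 = 358)
k = 106
1/(B + k) = 1/(358 + 106) = 1/464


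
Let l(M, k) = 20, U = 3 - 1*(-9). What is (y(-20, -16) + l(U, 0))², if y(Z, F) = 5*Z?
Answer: 6400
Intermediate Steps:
U = 12 (U = 3 + 9 = 12)
(y(-20, -16) + l(U, 0))² = (5*(-20) + 20)² = (-100 + 20)² = (-80)² = 6400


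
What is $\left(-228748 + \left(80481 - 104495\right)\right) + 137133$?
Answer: $-115629$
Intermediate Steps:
$\left(-228748 + \left(80481 - 104495\right)\right) + 137133 = \left(-228748 - 24014\right) + 137133 = -252762 + 137133 = -115629$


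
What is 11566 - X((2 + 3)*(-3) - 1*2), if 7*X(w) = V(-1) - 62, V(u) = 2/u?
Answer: 81026/7 ≈ 11575.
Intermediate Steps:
X(w) = -64/7 (X(w) = (2/(-1) - 62)/7 = (2*(-1) - 62)/7 = (-2 - 62)/7 = (⅐)*(-64) = -64/7)
11566 - X((2 + 3)*(-3) - 1*2) = 11566 - 1*(-64/7) = 11566 + 64/7 = 81026/7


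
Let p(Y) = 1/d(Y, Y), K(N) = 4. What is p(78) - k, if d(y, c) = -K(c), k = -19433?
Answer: 77731/4 ≈ 19433.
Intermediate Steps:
d(y, c) = -4 (d(y, c) = -1*4 = -4)
p(Y) = -¼ (p(Y) = 1/(-4) = -¼)
p(78) - k = -¼ - 1*(-19433) = -¼ + 19433 = 77731/4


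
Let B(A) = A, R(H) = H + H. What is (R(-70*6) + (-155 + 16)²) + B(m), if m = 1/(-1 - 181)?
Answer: 3363541/182 ≈ 18481.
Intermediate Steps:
m = -1/182 (m = 1/(-182) = -1/182 ≈ -0.0054945)
R(H) = 2*H
(R(-70*6) + (-155 + 16)²) + B(m) = (2*(-70*6) + (-155 + 16)²) - 1/182 = (2*(-420) + (-139)²) - 1/182 = (-840 + 19321) - 1/182 = 18481 - 1/182 = 3363541/182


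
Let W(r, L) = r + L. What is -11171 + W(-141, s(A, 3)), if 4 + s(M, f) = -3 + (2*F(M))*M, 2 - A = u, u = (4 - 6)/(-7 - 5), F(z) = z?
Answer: -203621/18 ≈ -11312.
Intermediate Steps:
u = ⅙ (u = -2/(-12) = -2*(-1/12) = ⅙ ≈ 0.16667)
A = 11/6 (A = 2 - 1*⅙ = 2 - ⅙ = 11/6 ≈ 1.8333)
s(M, f) = -7 + 2*M² (s(M, f) = -4 + (-3 + (2*M)*M) = -4 + (-3 + 2*M²) = -7 + 2*M²)
W(r, L) = L + r
-11171 + W(-141, s(A, 3)) = -11171 + ((-7 + 2*(11/6)²) - 141) = -11171 + ((-7 + 2*(121/36)) - 141) = -11171 + ((-7 + 121/18) - 141) = -11171 + (-5/18 - 141) = -11171 - 2543/18 = -203621/18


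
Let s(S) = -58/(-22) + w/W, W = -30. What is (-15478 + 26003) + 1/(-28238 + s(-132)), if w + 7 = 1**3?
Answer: 16344630295/1552934 ≈ 10525.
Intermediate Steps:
w = -6 (w = -7 + 1**3 = -7 + 1 = -6)
s(S) = 156/55 (s(S) = -58/(-22) - 6/(-30) = -58*(-1/22) - 6*(-1/30) = 29/11 + 1/5 = 156/55)
(-15478 + 26003) + 1/(-28238 + s(-132)) = (-15478 + 26003) + 1/(-28238 + 156/55) = 10525 + 1/(-1552934/55) = 10525 - 55/1552934 = 16344630295/1552934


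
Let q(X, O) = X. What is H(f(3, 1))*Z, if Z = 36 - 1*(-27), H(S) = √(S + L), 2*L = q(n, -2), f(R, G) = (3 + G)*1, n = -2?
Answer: 63*√3 ≈ 109.12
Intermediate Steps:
f(R, G) = 3 + G
L = -1 (L = (½)*(-2) = -1)
H(S) = √(-1 + S) (H(S) = √(S - 1) = √(-1 + S))
Z = 63 (Z = 36 + 27 = 63)
H(f(3, 1))*Z = √(-1 + (3 + 1))*63 = √(-1 + 4)*63 = √3*63 = 63*√3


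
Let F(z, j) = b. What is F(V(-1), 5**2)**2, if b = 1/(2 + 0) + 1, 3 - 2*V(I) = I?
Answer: 9/4 ≈ 2.2500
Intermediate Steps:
V(I) = 3/2 - I/2
b = 3/2 (b = 1/2 + 1 = 3/2 ≈ 1.5000)
F(z, j) = 3/2
F(V(-1), 5**2)**2 = (3/2)**2 = 9/4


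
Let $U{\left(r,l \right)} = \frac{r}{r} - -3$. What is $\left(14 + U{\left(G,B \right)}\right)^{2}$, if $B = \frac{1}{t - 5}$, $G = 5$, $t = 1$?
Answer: $324$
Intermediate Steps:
$B = - \frac{1}{4}$ ($B = \frac{1}{1 - 5} = \frac{1}{-4} = - \frac{1}{4} \approx -0.25$)
$U{\left(r,l \right)} = 4$ ($U{\left(r,l \right)} = 1 + 3 = 4$)
$\left(14 + U{\left(G,B \right)}\right)^{2} = \left(14 + 4\right)^{2} = 18^{2} = 324$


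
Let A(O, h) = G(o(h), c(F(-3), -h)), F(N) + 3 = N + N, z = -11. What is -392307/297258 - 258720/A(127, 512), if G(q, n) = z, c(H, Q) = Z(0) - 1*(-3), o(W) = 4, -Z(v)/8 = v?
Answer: 2330371951/99086 ≈ 23519.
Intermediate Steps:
Z(v) = -8*v
F(N) = -3 + 2*N (F(N) = -3 + (N + N) = -3 + 2*N)
c(H, Q) = 3 (c(H, Q) = -8*0 - 1*(-3) = 0 + 3 = 3)
G(q, n) = -11
A(O, h) = -11
-392307/297258 - 258720/A(127, 512) = -392307/297258 - 258720/(-11) = -392307*1/297258 - 258720*(-1/11) = -130769/99086 + 23520 = 2330371951/99086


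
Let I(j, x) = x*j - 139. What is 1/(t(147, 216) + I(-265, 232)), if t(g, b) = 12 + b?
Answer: -1/61391 ≈ -1.6289e-5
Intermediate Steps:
I(j, x) = -139 + j*x (I(j, x) = j*x - 139 = -139 + j*x)
1/(t(147, 216) + I(-265, 232)) = 1/((12 + 216) + (-139 - 265*232)) = 1/(228 + (-139 - 61480)) = 1/(228 - 61619) = 1/(-61391) = -1/61391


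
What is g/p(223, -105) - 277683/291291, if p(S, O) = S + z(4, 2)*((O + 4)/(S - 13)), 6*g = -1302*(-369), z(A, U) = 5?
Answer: 46526577391/128514815 ≈ 362.03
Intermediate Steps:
g = 80073 (g = (-1302*(-369))/6 = (⅙)*480438 = 80073)
p(S, O) = S + 5*(4 + O)/(-13 + S) (p(S, O) = S + 5*((O + 4)/(S - 13)) = S + 5*((4 + O)/(-13 + S)) = S + 5*(4 + O)/(-13 + S))
g/p(223, -105) - 277683/291291 = 80073/(((20 + 223² - 13*223 + 5*(-105))/(-13 + 223))) - 277683/291291 = 80073/(((20 + 49729 - 2899 - 525)/210)) - 277683*1/291291 = 80073/(((1/210)*46325)) - 13223/13871 = 80073/(9265/42) - 13223/13871 = 80073*(42/9265) - 13223/13871 = 3363066/9265 - 13223/13871 = 46526577391/128514815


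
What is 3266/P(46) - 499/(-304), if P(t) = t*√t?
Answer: 499/304 + 71*√46/46 ≈ 12.110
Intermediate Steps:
P(t) = t^(3/2)
3266/P(46) - 499/(-304) = 3266/(46^(3/2)) - 499/(-304) = 3266/((46*√46)) - 499*(-1/304) = 3266*(√46/2116) + 499/304 = 71*√46/46 + 499/304 = 499/304 + 71*√46/46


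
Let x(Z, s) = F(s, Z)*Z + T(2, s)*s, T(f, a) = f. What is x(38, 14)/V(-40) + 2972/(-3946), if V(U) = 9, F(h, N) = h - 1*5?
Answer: 716636/17757 ≈ 40.358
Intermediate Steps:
F(h, N) = -5 + h (F(h, N) = h - 5 = -5 + h)
x(Z, s) = 2*s + Z*(-5 + s) (x(Z, s) = (-5 + s)*Z + 2*s = Z*(-5 + s) + 2*s = 2*s + Z*(-5 + s))
x(38, 14)/V(-40) + 2972/(-3946) = (2*14 + 38*(-5 + 14))/9 + 2972/(-3946) = (28 + 38*9)*(1/9) + 2972*(-1/3946) = (28 + 342)*(1/9) - 1486/1973 = 370*(1/9) - 1486/1973 = 370/9 - 1486/1973 = 716636/17757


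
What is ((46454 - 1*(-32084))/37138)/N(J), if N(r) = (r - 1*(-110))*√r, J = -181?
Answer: 39269*I*√181/238630219 ≈ 0.0022139*I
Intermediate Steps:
N(r) = √r*(110 + r) (N(r) = (r + 110)*√r = (110 + r)*√r = √r*(110 + r))
((46454 - 1*(-32084))/37138)/N(J) = ((46454 - 1*(-32084))/37138)/((√(-181)*(110 - 181))) = ((46454 + 32084)*(1/37138))/(((I*√181)*(-71))) = (78538*(1/37138))/((-71*I*√181)) = 39269*(I*√181/12851)/18569 = 39269*I*√181/238630219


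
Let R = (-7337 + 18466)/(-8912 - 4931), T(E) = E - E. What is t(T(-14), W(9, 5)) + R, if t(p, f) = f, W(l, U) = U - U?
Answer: -11129/13843 ≈ -0.80394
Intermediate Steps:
W(l, U) = 0
T(E) = 0
R = -11129/13843 (R = 11129/(-13843) = 11129*(-1/13843) = -11129/13843 ≈ -0.80394)
t(T(-14), W(9, 5)) + R = 0 - 11129/13843 = -11129/13843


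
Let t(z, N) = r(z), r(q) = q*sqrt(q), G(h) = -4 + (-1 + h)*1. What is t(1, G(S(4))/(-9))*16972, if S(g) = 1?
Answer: 16972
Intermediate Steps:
G(h) = -5 + h (G(h) = -4 + (-1 + h) = -5 + h)
r(q) = q**(3/2)
t(z, N) = z**(3/2)
t(1, G(S(4))/(-9))*16972 = 1**(3/2)*16972 = 1*16972 = 16972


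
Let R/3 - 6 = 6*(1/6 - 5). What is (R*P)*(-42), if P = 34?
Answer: 98532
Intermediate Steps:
R = -69 (R = 18 + 3*(6*(1/6 - 5)) = 18 + 3*(6*(-29/6)) = 18 + 3*(-29) = 18 - 87 = -69)
(R*P)*(-42) = -69*34*(-42) = -2346*(-42) = 98532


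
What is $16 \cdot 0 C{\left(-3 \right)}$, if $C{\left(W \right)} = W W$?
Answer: $0$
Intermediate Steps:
$C{\left(W \right)} = W^{2}$
$16 \cdot 0 C{\left(-3 \right)} = 16 \cdot 0 \left(-3\right)^{2} = 0 \cdot 9 = 0$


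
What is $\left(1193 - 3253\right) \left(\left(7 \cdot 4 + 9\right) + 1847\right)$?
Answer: $-3881040$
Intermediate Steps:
$\left(1193 - 3253\right) \left(\left(7 \cdot 4 + 9\right) + 1847\right) = - 2060 \left(\left(28 + 9\right) + 1847\right) = - 2060 \left(37 + 1847\right) = \left(-2060\right) 1884 = -3881040$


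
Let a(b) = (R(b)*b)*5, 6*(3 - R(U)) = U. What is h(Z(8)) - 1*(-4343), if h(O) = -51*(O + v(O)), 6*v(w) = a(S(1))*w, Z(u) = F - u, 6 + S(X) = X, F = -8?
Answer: -23623/3 ≈ -7874.3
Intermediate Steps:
R(U) = 3 - U/6
S(X) = -6 + X
a(b) = 5*b*(3 - b/6) (a(b) = ((3 - b/6)*b)*5 = (b*(3 - b/6))*5 = 5*b*(3 - b/6))
Z(u) = -8 - u
v(w) = -575*w/36 (v(w) = ((5*(-6 + 1)*(18 - (-6 + 1))/6)*w)/6 = (((⅚)*(-5)*(18 - 1*(-5)))*w)/6 = (((⅚)*(-5)*(18 + 5))*w)/6 = (((⅚)*(-5)*23)*w)/6 = (-575*w/6)/6 = -575*w/36)
h(O) = 9163*O/12 (h(O) = -51*(O - 575*O/36) = -(-9163)*O/12 = 9163*O/12)
h(Z(8)) - 1*(-4343) = 9163*(-8 - 1*8)/12 - 1*(-4343) = 9163*(-8 - 8)/12 + 4343 = (9163/12)*(-16) + 4343 = -36652/3 + 4343 = -23623/3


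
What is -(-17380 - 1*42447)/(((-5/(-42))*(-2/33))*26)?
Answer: -41460111/130 ≈ -3.1892e+5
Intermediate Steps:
-(-17380 - 1*42447)/(((-5/(-42))*(-2/33))*26) = -(-17380 - 42447)/(((-5*(-1/42))*(-2*1/33))*26) = -(-59827)/(((5/42)*(-2/33))*26) = -(-59827)/((-5/693*26)) = -(-59827)/(-130/693) = -(-59827)*(-693)/130 = -1*41460111/130 = -41460111/130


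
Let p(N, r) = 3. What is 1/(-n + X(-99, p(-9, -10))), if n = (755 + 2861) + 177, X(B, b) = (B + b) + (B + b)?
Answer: -1/3985 ≈ -0.00025094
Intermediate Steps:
X(B, b) = 2*B + 2*b
n = 3793 (n = 3616 + 177 = 3793)
1/(-n + X(-99, p(-9, -10))) = 1/(-1*3793 + (2*(-99) + 2*3)) = 1/(-3793 + (-198 + 6)) = 1/(-3793 - 192) = 1/(-3985) = -1/3985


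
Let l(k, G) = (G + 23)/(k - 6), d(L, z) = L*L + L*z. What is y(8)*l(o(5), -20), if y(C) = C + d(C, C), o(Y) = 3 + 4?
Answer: 408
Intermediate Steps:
d(L, z) = L² + L*z
o(Y) = 7
y(C) = C + 2*C² (y(C) = C + C*(C + C) = C + C*(2*C) = C + 2*C²)
l(k, G) = (23 + G)/(-6 + k)
y(8)*l(o(5), -20) = (8*(1 + 2*8))*((23 - 20)/(-6 + 7)) = (8*(1 + 16))*(3/1) = (8*17)*(1*3) = 136*3 = 408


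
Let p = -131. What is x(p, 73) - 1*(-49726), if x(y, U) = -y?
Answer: 49857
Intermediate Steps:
x(p, 73) - 1*(-49726) = -1*(-131) - 1*(-49726) = 131 + 49726 = 49857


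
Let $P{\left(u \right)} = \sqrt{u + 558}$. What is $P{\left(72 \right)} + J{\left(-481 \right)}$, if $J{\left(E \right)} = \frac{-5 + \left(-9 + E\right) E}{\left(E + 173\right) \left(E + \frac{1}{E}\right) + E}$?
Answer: $\frac{22672897}{14205627} + 3 \sqrt{70} \approx 26.696$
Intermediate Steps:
$P{\left(u \right)} = \sqrt{558 + u}$
$J{\left(E \right)} = \frac{-5 + E \left(-9 + E\right)}{E + \left(173 + E\right) \left(E + \frac{1}{E}\right)}$ ($J{\left(E \right)} = \frac{-5 + E \left(-9 + E\right)}{\left(173 + E\right) \left(E + \frac{1}{E}\right) + E} = \frac{-5 + E \left(-9 + E\right)}{E + \left(173 + E\right) \left(E + \frac{1}{E}\right)}$)
$P{\left(72 \right)} + J{\left(-481 \right)} = \sqrt{558 + 72} - \frac{481 \left(-5 + \left(-481\right)^{2} - -4329\right)}{173 - 481 + \left(-481\right)^{3} + 174 \left(-481\right)^{2}} = \sqrt{630} - \frac{481 \left(-5 + 231361 + 4329\right)}{173 - 481 - 111284641 + 174 \cdot 231361} = 3 \sqrt{70} - 481 \frac{1}{173 - 481 - 111284641 + 40256814} \cdot 235685 = 3 \sqrt{70} - 481 \frac{1}{-71028135} \cdot 235685 = 3 \sqrt{70} - \left(- \frac{481}{71028135}\right) 235685 = 3 \sqrt{70} + \frac{22672897}{14205627} = \frac{22672897}{14205627} + 3 \sqrt{70}$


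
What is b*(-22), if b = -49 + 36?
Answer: 286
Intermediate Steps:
b = -13
b*(-22) = -13*(-22) = 286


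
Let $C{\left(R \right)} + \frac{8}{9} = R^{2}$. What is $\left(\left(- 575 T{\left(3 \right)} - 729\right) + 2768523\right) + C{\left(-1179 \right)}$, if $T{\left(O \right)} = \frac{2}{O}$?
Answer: $\frac{37417057}{9} \approx 4.1575 \cdot 10^{6}$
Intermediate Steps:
$C{\left(R \right)} = - \frac{8}{9} + R^{2}$
$\left(\left(- 575 T{\left(3 \right)} - 729\right) + 2768523\right) + C{\left(-1179 \right)} = \left(\left(- 575 \cdot \frac{2}{3} - 729\right) + 2768523\right) - \left(\frac{8}{9} - \left(-1179\right)^{2}\right) = \left(\left(- 575 \cdot 2 \cdot \frac{1}{3} - 729\right) + 2768523\right) + \left(- \frac{8}{9} + 1390041\right) = \left(\left(\left(-575\right) \frac{2}{3} - 729\right) + 2768523\right) + \frac{12510361}{9} = \left(\left(- \frac{1150}{3} - 729\right) + 2768523\right) + \frac{12510361}{9} = \left(- \frac{3337}{3} + 2768523\right) + \frac{12510361}{9} = \frac{8302232}{3} + \frac{12510361}{9} = \frac{37417057}{9}$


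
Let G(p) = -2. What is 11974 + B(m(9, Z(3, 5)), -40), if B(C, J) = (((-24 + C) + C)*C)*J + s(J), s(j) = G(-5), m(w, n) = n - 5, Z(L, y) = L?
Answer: 9732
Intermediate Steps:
m(w, n) = -5 + n
s(j) = -2
B(C, J) = -2 + C*J*(-24 + 2*C) (B(C, J) = (((-24 + C) + C)*C)*J - 2 = ((-24 + 2*C)*C)*J - 2 = (C*(-24 + 2*C))*J - 2 = C*J*(-24 + 2*C) - 2 = -2 + C*J*(-24 + 2*C))
11974 + B(m(9, Z(3, 5)), -40) = 11974 + (-2 - 24*(-5 + 3)*(-40) + 2*(-40)*(-5 + 3)**2) = 11974 + (-2 - 24*(-2)*(-40) + 2*(-40)*(-2)**2) = 11974 + (-2 - 1920 + 2*(-40)*4) = 11974 + (-2 - 1920 - 320) = 11974 - 2242 = 9732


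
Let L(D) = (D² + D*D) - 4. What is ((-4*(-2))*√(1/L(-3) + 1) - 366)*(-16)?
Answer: 5856 - 64*√210/7 ≈ 5723.5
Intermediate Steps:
L(D) = -4 + 2*D² (L(D) = (D² + D²) - 4 = 2*D² - 4 = -4 + 2*D²)
((-4*(-2))*√(1/L(-3) + 1) - 366)*(-16) = ((-4*(-2))*√(1/(-4 + 2*(-3)²) + 1) - 366)*(-16) = (8*√(1/(-4 + 2*9) + 1) - 366)*(-16) = (8*√(1/(-4 + 18) + 1) - 366)*(-16) = (8*√(1/14 + 1) - 366)*(-16) = (8*√(15/14) - 366)*(-16) = (8*(√210/14) - 366)*(-16) = (4*√210/7 - 366)*(-16) = (-366 + 4*√210/7)*(-16) = 5856 - 64*√210/7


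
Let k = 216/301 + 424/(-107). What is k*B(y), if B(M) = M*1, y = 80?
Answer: -8360960/32207 ≈ -259.60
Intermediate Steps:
k = -104512/32207 (k = 216*(1/301) + 424*(-1/107) = 216/301 - 424/107 = -104512/32207 ≈ -3.2450)
B(M) = M
k*B(y) = -104512/32207*80 = -8360960/32207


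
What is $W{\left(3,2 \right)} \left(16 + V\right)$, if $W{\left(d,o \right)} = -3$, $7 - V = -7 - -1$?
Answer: $-87$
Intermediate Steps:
$V = 13$ ($V = 7 - \left(-7 - -1\right) = 7 - \left(-7 + 1\right) = 7 - -6 = 7 + 6 = 13$)
$W{\left(3,2 \right)} \left(16 + V\right) = - 3 \left(16 + 13\right) = \left(-3\right) 29 = -87$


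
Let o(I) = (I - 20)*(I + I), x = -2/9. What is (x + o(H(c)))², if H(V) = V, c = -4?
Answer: 2979076/81 ≈ 36779.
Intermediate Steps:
x = -2/9 ≈ -0.22222
o(I) = 2*I*(-20 + I) (o(I) = (-20 + I)*(2*I) = 2*I*(-20 + I))
(x + o(H(c)))² = (-2/9 + 2*(-4)*(-20 - 4))² = (-2/9 + 2*(-4)*(-24))² = (-2/9 + 192)² = (1726/9)² = 2979076/81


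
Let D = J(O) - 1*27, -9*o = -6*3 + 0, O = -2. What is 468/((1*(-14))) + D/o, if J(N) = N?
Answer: -671/14 ≈ -47.929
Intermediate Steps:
o = 2 (o = -(-6*3 + 0)/9 = -(-18 + 0)/9 = -⅑*(-18) = 2)
D = -29 (D = -2 - 1*27 = -2 - 27 = -29)
468/((1*(-14))) + D/o = 468/((1*(-14))) - 29/2 = 468/(-14) - 29*½ = 468*(-1/14) - 29/2 = -234/7 - 29/2 = -671/14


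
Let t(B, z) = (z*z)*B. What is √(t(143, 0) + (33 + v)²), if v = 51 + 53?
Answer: 137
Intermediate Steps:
v = 104
t(B, z) = B*z² (t(B, z) = z²*B = B*z²)
√(t(143, 0) + (33 + v)²) = √(143*0² + (33 + 104)²) = √(143*0 + 137²) = √(0 + 18769) = √18769 = 137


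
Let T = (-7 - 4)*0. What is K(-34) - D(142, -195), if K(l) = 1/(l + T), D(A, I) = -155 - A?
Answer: 10097/34 ≈ 296.97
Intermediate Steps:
T = 0 (T = -11*0 = 0)
K(l) = 1/l (K(l) = 1/(l + 0) = 1/l)
K(-34) - D(142, -195) = 1/(-34) - (-155 - 1*142) = -1/34 - (-155 - 142) = -1/34 - 1*(-297) = -1/34 + 297 = 10097/34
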